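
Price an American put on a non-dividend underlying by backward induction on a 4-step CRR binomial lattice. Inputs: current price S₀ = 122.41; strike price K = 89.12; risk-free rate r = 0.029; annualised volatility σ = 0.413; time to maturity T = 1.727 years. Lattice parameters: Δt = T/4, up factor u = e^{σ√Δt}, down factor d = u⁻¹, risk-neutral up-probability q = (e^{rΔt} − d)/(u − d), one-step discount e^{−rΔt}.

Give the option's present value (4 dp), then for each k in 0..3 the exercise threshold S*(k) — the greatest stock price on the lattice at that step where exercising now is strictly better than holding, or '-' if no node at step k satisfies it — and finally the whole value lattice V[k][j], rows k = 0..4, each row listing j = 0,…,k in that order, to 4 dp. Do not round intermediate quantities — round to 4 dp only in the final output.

Δt=0.43175, u=1.31176, d=0.76233, q=0.45550, disc=e^(-rΔt)=0.98756
k=4 terminal: V=max(K-S,0) → 47.7777 17.9814 0.0000 0.0000 0.0000
k=3: j=0 S=54.2313 intr=34.8887 cont=33.7798 V=34.8887[EX]; j=1 S=93.3171 intr=0.0000 cont=9.6690 V=9.6690[hold]; j=2 S=160.5730 intr=0.0000 cont=0.0000 V=0.0000[hold]; j=3 S=276.3020 intr=0.0000 cont=0.0000 V=0.0000[hold]  S*(3)=54.2313
k=2: j=0 S=71.1386 intr=17.9814 cont=23.1099 V=23.1099[hold]; j=1 S=122.4100 intr=0.0000 cont=5.1992 V=5.1992[hold]; j=2 S=210.6339 intr=0.0000 cont=0.0000 V=0.0000[hold]  S*(2)=-
k=1: j=0 S=93.3171 intr=0.0000 cont=14.7655 V=14.7655[hold]; j=1 S=160.5730 intr=0.0000 cont=2.7958 V=2.7958[hold]  S*(1)=-
k=0: j=0 S=122.4100 intr=0.0000 cont=9.1974 V=9.1974[hold]  S*(0)=-

price = 9.1974
boundary = - - - 54.2313
tree:
9.1974
14.7655 2.7958
23.1099 5.1992 0.0000
34.8887 9.6690 0.0000 0.0000
47.7777 17.9814 0.0000 0.0000 0.0000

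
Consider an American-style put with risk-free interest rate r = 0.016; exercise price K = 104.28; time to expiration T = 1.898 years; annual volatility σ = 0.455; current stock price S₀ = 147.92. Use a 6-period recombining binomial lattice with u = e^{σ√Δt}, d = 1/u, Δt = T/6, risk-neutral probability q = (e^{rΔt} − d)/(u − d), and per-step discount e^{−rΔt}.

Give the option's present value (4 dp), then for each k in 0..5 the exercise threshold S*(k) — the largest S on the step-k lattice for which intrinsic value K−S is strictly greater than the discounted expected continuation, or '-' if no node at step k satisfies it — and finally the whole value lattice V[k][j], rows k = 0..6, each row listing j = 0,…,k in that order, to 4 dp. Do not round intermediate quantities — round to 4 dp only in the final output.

price = 13.3849
boundary = - - - - 53.1458 68.6449
tree:
13.3849
19.5846 5.8417
27.9356 9.4416 1.4397
38.5889 15.0296 2.6127 0.0000
51.1342 23.4558 4.7415 0.0000 0.0000
63.1338 35.6351 8.6048 0.0000 0.0000 0.0000
72.4241 51.1342 15.6159 0.0000 0.0000 0.0000 0.0000

Δt=0.31633  u=1.29163  d=0.77421  q=0.44618  discount=0.99495
step 6 (expiry): payoffs max(K−S,0) = 72.4241 51.1342 15.6159 0.0000 0.0000 0.0000 0.0000
step 5: (k=5,j=0): S=41.1462, (K−S)⁺=63.1338, hold=62.6073 ⇒ V=63.1338 exercise | (k=5,j=1): S=68.6449, (K−S)⁺=35.6351, hold=35.1086 ⇒ V=35.6351 exercise | (k=5,j=2): S=114.5216, (K−S)⁺=0.0000, hold=8.6048 ⇒ V=8.6048 continue | (k=5,j=3): S=191.0585, (K−S)⁺=0.0000, hold=0.0000 ⇒ V=0.0000 continue | (k=5,j=4): S=318.7463, (K−S)⁺=0.0000, hold=0.0000 ⇒ V=0.0000 continue | (k=5,j=5): S=531.7703, (K−S)⁺=0.0000, hold=0.0000 ⇒ V=0.0000 continue  boundary S*=68.6449
step 4: (k=4,j=0): S=53.1458, (K−S)⁺=51.1342, hold=50.6077 ⇒ V=51.1342 exercise | (k=4,j=1): S=88.6641, (K−S)⁺=15.6159, hold=23.4558 ⇒ V=23.4558 continue | (k=4,j=2): S=147.9200, (K−S)⁺=0.0000, hold=4.7415 ⇒ V=4.7415 continue | (k=4,j=3): S=246.7776, (K−S)⁺=0.0000, hold=0.0000 ⇒ V=0.0000 continue | (k=4,j=4): S=411.7036, (K−S)⁺=0.0000, hold=0.0000 ⇒ V=0.0000 continue  boundary S*=53.1458
step 3: (k=3,j=0): S=68.6449, (K−S)⁺=35.6351, hold=38.5889 ⇒ V=38.5889 continue | (k=3,j=1): S=114.5216, (K−S)⁺=0.0000, hold=15.0296 ⇒ V=15.0296 continue | (k=3,j=2): S=191.0585, (K−S)⁺=0.0000, hold=2.6127 ⇒ V=2.6127 continue | (k=3,j=3): S=318.7463, (K−S)⁺=0.0000, hold=0.0000 ⇒ V=0.0000 continue  boundary S*=-
step 2: (k=2,j=0): S=88.6641, (K−S)⁺=15.6159, hold=27.9356 ⇒ V=27.9356 continue | (k=2,j=1): S=147.9200, (K−S)⁺=0.0000, hold=9.4416 ⇒ V=9.4416 continue | (k=2,j=2): S=246.7776, (K−S)⁺=0.0000, hold=1.4397 ⇒ V=1.4397 continue  boundary S*=-
step 1: (k=1,j=0): S=114.5216, (K−S)⁺=0.0000, hold=19.5846 ⇒ V=19.5846 continue | (k=1,j=1): S=191.0585, (K−S)⁺=0.0000, hold=5.8417 ⇒ V=5.8417 continue  boundary S*=-
step 0: (k=0,j=0): S=147.9200, (K−S)⁺=0.0000, hold=13.3849 ⇒ V=13.3849 continue  boundary S*=-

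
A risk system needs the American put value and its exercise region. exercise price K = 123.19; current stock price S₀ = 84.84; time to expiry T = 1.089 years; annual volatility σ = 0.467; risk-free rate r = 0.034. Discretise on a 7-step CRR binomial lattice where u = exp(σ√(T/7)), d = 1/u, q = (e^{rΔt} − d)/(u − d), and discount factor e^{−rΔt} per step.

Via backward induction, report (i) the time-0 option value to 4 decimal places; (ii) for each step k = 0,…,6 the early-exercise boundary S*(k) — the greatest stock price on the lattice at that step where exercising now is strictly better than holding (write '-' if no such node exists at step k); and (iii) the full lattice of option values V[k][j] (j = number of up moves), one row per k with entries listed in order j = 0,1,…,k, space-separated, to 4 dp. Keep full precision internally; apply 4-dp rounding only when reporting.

Δt=0.15557, u=1.20225, d=0.83177, q=0.46840, disc=e^(-rΔt)=0.99472
k=7 terminal: V=max(K-S,0) → 99.8215 89.4129 74.3682 52.6224 21.1909 0.0000 0.0000 0.0000
k=6: j=0 S=28.0949 intr=95.0951 cont=94.4452 V=95.0951[EX]; j=1 S=40.6086 intr=82.5814 cont=81.9315 V=82.5814[EX]; j=2 S=58.6961 intr=64.4939 cont=63.8440 V=64.4939[EX]; j=3 S=84.8400 intr=38.3500 cont=37.7001 V=38.3500[EX]; j=4 S=122.6286 intr=0.5614 cont=11.2058 V=11.2058[hold]; j=5 S=177.2487 intr=0.0000 cont=0.0000 V=0.0000[hold]; j=6 S=256.1971 intr=0.0000 cont=0.0000 V=0.0000[hold]  S*(6)=84.8400
k=5: j=0 S=33.7771 intr=89.4129 cont=88.7630 V=89.4129[EX]; j=1 S=48.8218 intr=74.3682 cont=73.7183 V=74.3682[EX]; j=2 S=70.5676 intr=52.6224 cont=51.9726 V=52.6224[EX]; j=3 S=101.9991 intr=21.1909 cont=25.5005 V=25.5005[hold]; j=4 S=147.4305 intr=0.0000 cont=5.9256 V=5.9256[hold]; j=5 S=213.0977 intr=0.0000 cont=0.0000 V=0.0000[hold]  S*(5)=70.5676
k=4: j=0 S=40.6086 intr=82.5814 cont=81.9315 V=82.5814[EX]; j=1 S=58.6961 intr=64.4939 cont=63.8440 V=64.4939[EX]; j=2 S=84.8400 intr=38.3500 cont=39.7081 V=39.7081[hold]; j=3 S=122.6286 intr=0.5614 cont=16.2456 V=16.2456[hold]; j=4 S=177.2487 intr=0.0000 cont=3.1335 V=3.1335[hold]  S*(4)=58.6961
k=3: j=0 S=48.8218 intr=74.3682 cont=73.7183 V=74.3682[EX]; j=1 S=70.5676 intr=52.6224 cont=52.6053 V=52.6224[EX]; j=2 S=101.9991 intr=21.1909 cont=28.5668 V=28.5668[hold]; j=3 S=147.4305 intr=0.0000 cont=10.0506 V=10.0506[hold]  S*(3)=70.5676
k=2: j=0 S=58.6961 intr=64.4939 cont=63.8440 V=64.4939[EX]; j=1 S=84.8400 intr=38.3500 cont=41.1367 V=41.1367[hold]; j=2 S=122.6286 intr=0.5614 cont=19.7890 V=19.7890[hold]  S*(2)=58.6961
k=1: j=0 S=70.5676 intr=52.6224 cont=53.2710 V=53.2710[hold]; j=1 S=101.9991 intr=21.1909 cont=30.9733 V=30.9733[hold]  S*(1)=-
k=0: j=0 S=84.8400 intr=38.3500 cont=42.6009 V=42.6009[hold]  S*(0)=-

price = 42.6009
boundary = - - 58.6961 70.5676 58.6961 70.5676 84.8400
tree:
42.6009
53.2710 30.9733
64.4939 41.1367 19.7890
74.3682 52.6224 28.5668 10.0506
82.5814 64.4939 39.7081 16.2456 3.1335
89.4129 74.3682 52.6224 25.5005 5.9256 0.0000
95.0951 82.5814 64.4939 38.3500 11.2058 0.0000 0.0000
99.8215 89.4129 74.3682 52.6224 21.1909 0.0000 0.0000 0.0000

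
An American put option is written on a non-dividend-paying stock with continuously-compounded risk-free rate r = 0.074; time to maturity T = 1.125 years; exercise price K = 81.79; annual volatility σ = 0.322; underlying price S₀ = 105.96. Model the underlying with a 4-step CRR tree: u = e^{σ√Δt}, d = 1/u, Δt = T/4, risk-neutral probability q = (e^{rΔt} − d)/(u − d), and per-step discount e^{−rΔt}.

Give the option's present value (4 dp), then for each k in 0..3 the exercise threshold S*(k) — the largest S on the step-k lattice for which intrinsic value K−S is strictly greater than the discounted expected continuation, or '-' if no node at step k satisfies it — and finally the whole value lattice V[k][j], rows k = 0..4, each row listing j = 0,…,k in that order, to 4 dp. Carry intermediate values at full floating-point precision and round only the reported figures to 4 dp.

Δt=0.28125  u=1.18621  d=0.84302  q=0.51869  discount=0.97940
step 4 (expiry): payoffs max(K−S,0) = 28.2732 6.4863 0.0000 0.0000 0.0000
step 3: (k=3,j=0): S=63.4824, (K−S)⁺=18.3076, hold=16.6229 ⇒ V=18.3076 exercise | (k=3,j=1): S=89.3262, (K−S)⁺=0.0000, hold=3.0576 ⇒ V=3.0576 continue | (k=3,j=2): S=125.6912, (K−S)⁺=0.0000, hold=0.0000 ⇒ V=0.0000 continue | (k=3,j=3): S=176.8604, (K−S)⁺=0.0000, hold=0.0000 ⇒ V=0.0000 continue  boundary S*=63.4824
step 2: (k=2,j=0): S=75.3037, (K−S)⁺=6.4863, hold=10.1834 ⇒ V=10.1834 continue | (k=2,j=1): S=105.9600, (K−S)⁺=0.0000, hold=1.4413 ⇒ V=1.4413 continue | (k=2,j=2): S=149.0966, (K−S)⁺=0.0000, hold=0.0000 ⇒ V=0.0000 continue  boundary S*=-
step 1: (k=1,j=0): S=89.3262, (K−S)⁺=0.0000, hold=5.5326 ⇒ V=5.5326 continue | (k=1,j=1): S=125.6912, (K−S)⁺=0.0000, hold=0.6794 ⇒ V=0.6794 continue  boundary S*=-
step 0: (k=0,j=0): S=105.9600, (K−S)⁺=0.0000, hold=2.9532 ⇒ V=2.9532 continue  boundary S*=-

price = 2.9532
boundary = - - - 63.4824
tree:
2.9532
5.5326 0.6794
10.1834 1.4413 0.0000
18.3076 3.0576 0.0000 0.0000
28.2732 6.4863 0.0000 0.0000 0.0000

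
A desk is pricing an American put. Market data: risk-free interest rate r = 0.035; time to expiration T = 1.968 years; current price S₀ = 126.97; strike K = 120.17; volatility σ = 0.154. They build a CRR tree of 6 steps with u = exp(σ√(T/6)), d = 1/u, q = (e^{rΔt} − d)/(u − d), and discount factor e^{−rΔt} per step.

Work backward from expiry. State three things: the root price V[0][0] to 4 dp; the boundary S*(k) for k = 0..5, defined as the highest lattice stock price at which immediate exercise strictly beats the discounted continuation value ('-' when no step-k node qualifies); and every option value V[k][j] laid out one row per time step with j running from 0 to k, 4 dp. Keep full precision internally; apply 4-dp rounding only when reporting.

price = 5.1138
boundary = - - - 97.4518 106.4372 97.4518
tree:
5.1138
8.7305 2.1827
14.3938 4.1562 0.5704
22.7182 7.7030 1.2635 0.0000
30.9451 13.7328 2.7989 0.0000 0.0000
38.4775 22.7182 6.1997 0.0000 0.0000 0.0000
45.3740 30.9451 13.7328 0.0000 0.0000 0.0000 0.0000

Δt=0.32800, u=1.09220, d=0.91558, q=0.54334, disc=e^(-rΔt)=0.98859
k=6 terminal: V=max(K-S,0) → 45.3740 30.9451 13.7328 0.0000 0.0000 0.0000 0.0000
k=5: j=0 S=81.6925 intr=38.4775 cont=37.1059 V=38.4775[EX]; j=1 S=97.4518 intr=22.7182 cont=21.3466 V=22.7182[EX]; j=2 S=116.2512 intr=3.9188 cont=6.1997 V=6.1997[hold]; j=3 S=138.6772 intr=0.0000 cont=0.0000 V=0.0000[hold]; j=4 S=165.4293 intr=0.0000 cont=0.0000 V=0.0000[hold]; j=5 S=197.3423 intr=0.0000 cont=0.0000 V=0.0000[hold]  S*(5)=97.4518
k=4: j=0 S=89.2249 intr=30.9451 cont=29.5735 V=30.9451[EX]; j=1 S=106.4372 intr=13.7328 cont=13.5862 V=13.7328[EX]; j=2 S=126.9700 intr=0.0000 cont=2.7989 V=2.7989[hold]; j=3 S=151.4638 intr=0.0000 cont=0.0000 V=0.0000[hold]; j=4 S=180.6826 intr=0.0000 cont=0.0000 V=0.0000[hold]  S*(4)=106.4372
k=3: j=0 S=97.4518 intr=22.7182 cont=21.3466 V=22.7182[EX]; j=1 S=116.2512 intr=3.9188 cont=7.7030 V=7.7030[hold]; j=2 S=138.6772 intr=0.0000 cont=1.2635 V=1.2635[hold]; j=3 S=165.4293 intr=0.0000 cont=0.0000 V=0.0000[hold]  S*(3)=97.4518
k=2: j=0 S=106.4372 intr=13.7328 cont=14.3938 V=14.3938[hold]; j=1 S=126.9700 intr=0.0000 cont=4.1562 V=4.1562[hold]; j=2 S=151.4638 intr=0.0000 cont=0.5704 V=0.5704[hold]  S*(2)=-
k=1: j=0 S=116.2512 intr=3.9188 cont=8.7305 V=8.7305[hold]; j=1 S=138.6772 intr=0.0000 cont=2.1827 V=2.1827[hold]  S*(1)=-
k=0: j=0 S=126.9700 intr=0.0000 cont=5.1138 V=5.1138[hold]  S*(0)=-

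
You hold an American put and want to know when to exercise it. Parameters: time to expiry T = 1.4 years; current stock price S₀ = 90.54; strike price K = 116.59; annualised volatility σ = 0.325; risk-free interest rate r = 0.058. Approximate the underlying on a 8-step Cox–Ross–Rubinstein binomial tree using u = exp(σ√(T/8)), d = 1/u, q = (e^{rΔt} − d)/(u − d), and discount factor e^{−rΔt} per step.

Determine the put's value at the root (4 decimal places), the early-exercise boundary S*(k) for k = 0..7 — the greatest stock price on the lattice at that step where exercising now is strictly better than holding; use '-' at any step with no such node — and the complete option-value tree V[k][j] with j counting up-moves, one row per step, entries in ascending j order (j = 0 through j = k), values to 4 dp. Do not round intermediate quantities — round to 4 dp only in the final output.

Δt=0.17500  u=1.14563  d=0.87288  q=0.50347  discount=0.98990
step 8 (expiry): payoffs max(K−S,0) = 86.0776 76.5432 64.0296 47.6058 26.0500 0.0000 0.0000 0.0000 0.0000
step 7: (k=7,j=0): S=34.9560, (K−S)⁺=81.6340, hold=80.4566 ⇒ V=81.6340 exercise | (k=7,j=1): S=45.8789, (K−S)⁺=70.7111, hold=69.5337 ⇒ V=70.7111 exercise | (k=7,j=2): S=60.2149, (K−S)⁺=56.3751, hold=55.1977 ⇒ V=56.3751 exercise | (k=7,j=3): S=79.0306, (K−S)⁺=37.5594, hold=36.3820 ⇒ V=37.5594 exercise | (k=7,j=4): S=103.7256, (K−S)⁺=12.8644, hold=12.8041 ⇒ V=12.8644 exercise | (k=7,j=5): S=136.1372, (K−S)⁺=0.0000, hold=0.0000 ⇒ V=0.0000 continue | (k=7,j=6): S=178.6767, (K−S)⁺=0.0000, hold=0.0000 ⇒ V=0.0000 continue | (k=7,j=7): S=234.5087, (K−S)⁺=0.0000, hold=0.0000 ⇒ V=0.0000 continue  boundary S*=103.7256
step 6: (k=6,j=0): S=40.0468, (K−S)⁺=76.5432, hold=75.3658 ⇒ V=76.5432 exercise | (k=6,j=1): S=52.5604, (K−S)⁺=64.0296, hold=62.8522 ⇒ V=64.0296 exercise | (k=6,j=2): S=68.9842, (K−S)⁺=47.6058, hold=46.4284 ⇒ V=47.6058 exercise | (k=6,j=3): S=90.5400, (K−S)⁺=26.0500, hold=24.8726 ⇒ V=26.0500 exercise | (k=6,j=4): S=118.8315, (K−S)⁺=0.0000, hold=6.3231 ⇒ V=6.3231 continue | (k=6,j=5): S=155.9633, (K−S)⁺=0.0000, hold=0.0000 ⇒ V=0.0000 continue | (k=6,j=6): S=204.6979, (K−S)⁺=0.0000, hold=0.0000 ⇒ V=0.0000 continue  boundary S*=90.5400
step 5: (k=5,j=0): S=45.8789, (K−S)⁺=70.7111, hold=69.5337 ⇒ V=70.7111 exercise | (k=5,j=1): S=60.2149, (K−S)⁺=56.3751, hold=55.1977 ⇒ V=56.3751 exercise | (k=5,j=2): S=79.0306, (K−S)⁺=37.5594, hold=36.3820 ⇒ V=37.5594 exercise | (k=5,j=3): S=103.7256, (K−S)⁺=12.8644, hold=15.9554 ⇒ V=15.9554 continue | (k=5,j=4): S=136.1372, (K−S)⁺=0.0000, hold=3.1079 ⇒ V=3.1079 continue | (k=5,j=5): S=178.6767, (K−S)⁺=0.0000, hold=0.0000 ⇒ V=0.0000 continue  boundary S*=79.0306
step 4: (k=4,j=0): S=52.5604, (K−S)⁺=64.0296, hold=62.8522 ⇒ V=64.0296 exercise | (k=4,j=1): S=68.9842, (K−S)⁺=47.6058, hold=46.4284 ⇒ V=47.6058 exercise | (k=4,j=2): S=90.5400, (K−S)⁺=26.0500, hold=26.4131 ⇒ V=26.4131 continue | (k=4,j=3): S=118.8315, (K−S)⁺=0.0000, hold=9.3913 ⇒ V=9.3913 continue | (k=4,j=4): S=155.9633, (K−S)⁺=0.0000, hold=1.5276 ⇒ V=1.5276 continue  boundary S*=68.9842
step 3: (k=3,j=0): S=60.2149, (K−S)⁺=56.3751, hold=55.1977 ⇒ V=56.3751 exercise | (k=3,j=1): S=79.0306, (K−S)⁺=37.5594, hold=36.5630 ⇒ V=37.5594 exercise | (k=3,j=2): S=103.7256, (K−S)⁺=12.8644, hold=17.6630 ⇒ V=17.6630 continue | (k=3,j=3): S=136.1372, (K−S)⁺=0.0000, hold=5.3774 ⇒ V=5.3774 continue  boundary S*=79.0306
step 2: (k=2,j=0): S=68.9842, (K−S)⁺=47.6058, hold=46.4284 ⇒ V=47.6058 exercise | (k=2,j=1): S=90.5400, (K−S)⁺=26.0500, hold=27.2642 ⇒ V=27.2642 continue | (k=2,j=2): S=118.8315, (K−S)⁺=0.0000, hold=11.3617 ⇒ V=11.3617 continue  boundary S*=68.9842
step 1: (k=1,j=0): S=79.0306, (K−S)⁺=37.5594, hold=36.9872 ⇒ V=37.5594 exercise | (k=1,j=1): S=103.7256, (K−S)⁺=12.8644, hold=19.0633 ⇒ V=19.0633 continue  boundary S*=79.0306
step 0: (k=0,j=0): S=90.5400, (K−S)⁺=26.0500, hold=27.9620 ⇒ V=27.9620 continue  boundary S*=-

price = 27.9620
boundary = - 79.0306 68.9842 79.0306 68.9842 79.0306 90.5400 103.7256
tree:
27.9620
37.5594 19.0633
47.6058 27.2642 11.3617
56.3751 37.5594 17.6630 5.3774
64.0296 47.6058 26.4131 9.3913 1.5276
70.7111 56.3751 37.5594 15.9554 3.1079 0.0000
76.5432 64.0296 47.6058 26.0500 6.3231 0.0000 0.0000
81.6340 70.7111 56.3751 37.5594 12.8644 0.0000 0.0000 0.0000
86.0776 76.5432 64.0296 47.6058 26.0500 0.0000 0.0000 0.0000 0.0000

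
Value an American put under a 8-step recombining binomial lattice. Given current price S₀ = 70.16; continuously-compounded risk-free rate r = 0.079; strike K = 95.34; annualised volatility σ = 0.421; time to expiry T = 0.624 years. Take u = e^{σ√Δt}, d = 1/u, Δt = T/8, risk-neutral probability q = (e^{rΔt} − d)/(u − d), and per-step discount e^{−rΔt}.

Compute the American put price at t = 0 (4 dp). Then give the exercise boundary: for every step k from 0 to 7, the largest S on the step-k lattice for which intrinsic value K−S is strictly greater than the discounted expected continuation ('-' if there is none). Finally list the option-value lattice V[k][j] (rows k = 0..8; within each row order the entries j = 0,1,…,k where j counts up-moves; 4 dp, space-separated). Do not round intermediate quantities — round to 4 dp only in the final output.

Δt=0.07800  u=1.12477  d=0.88907  q=0.49686  discount=0.99386
step 8 (expiry): payoffs max(K−S,0) = 67.9508 60.6897 51.5037 39.8823 25.1800 6.5800 0.0000 0.0000 0.0000
step 7: (k=7,j=0): S=30.8065, (K−S)⁺=64.5335, hold=63.9478 ⇒ V=64.5335 exercise | (k=7,j=1): S=38.9736, (K−S)⁺=56.3664, hold=55.7807 ⇒ V=56.3664 exercise | (k=7,j=2): S=49.3058, (K−S)⁺=46.0342, hold=45.4485 ⇒ V=46.0342 exercise | (k=7,j=3): S=62.3772, (K−S)⁺=32.9628, hold=32.3771 ⇒ V=32.9628 exercise | (k=7,j=4): S=78.9139, (K−S)⁺=16.4261, hold=15.8404 ⇒ V=16.4261 exercise | (k=7,j=5): S=99.8346, (K−S)⁺=0.0000, hold=3.2903 ⇒ V=3.2903 continue | (k=7,j=6): S=126.3016, (K−S)⁺=0.0000, hold=0.0000 ⇒ V=0.0000 continue | (k=7,j=7): S=159.7852, (K−S)⁺=0.0000, hold=0.0000 ⇒ V=0.0000 continue  boundary S*=78.9139
step 6: (k=6,j=0): S=34.6503, (K−S)⁺=60.6897, hold=60.1041 ⇒ V=60.6897 exercise | (k=6,j=1): S=43.8363, (K−S)⁺=51.5037, hold=50.9180 ⇒ V=51.5037 exercise | (k=6,j=2): S=55.4577, (K−S)⁺=39.8823, hold=39.2966 ⇒ V=39.8823 exercise | (k=6,j=3): S=70.1600, (K−S)⁺=25.1800, hold=24.5943 ⇒ V=25.1800 exercise | (k=6,j=4): S=88.7600, (K−S)⁺=6.5800, hold=9.8386 ⇒ V=9.8386 continue | (k=6,j=5): S=112.2910, (K−S)⁺=0.0000, hold=1.6453 ⇒ V=1.6453 continue | (k=6,j=6): S=142.0603, (K−S)⁺=0.0000, hold=0.0000 ⇒ V=0.0000 continue  boundary S*=70.1600
step 5: (k=5,j=0): S=38.9736, (K−S)⁺=56.3664, hold=55.7807 ⇒ V=56.3664 exercise | (k=5,j=1): S=49.3058, (K−S)⁺=46.0342, hold=45.4485 ⇒ V=46.0342 exercise | (k=5,j=2): S=62.3772, (K−S)⁺=32.9628, hold=32.3771 ⇒ V=32.9628 exercise | (k=5,j=3): S=78.9139, (K−S)⁺=16.4261, hold=17.4496 ⇒ V=17.4496 continue | (k=5,j=4): S=99.8346, (K−S)⁺=0.0000, hold=5.7322 ⇒ V=5.7322 continue | (k=5,j=5): S=126.3016, (K−S)⁺=0.0000, hold=0.8227 ⇒ V=0.8227 continue  boundary S*=62.3772
step 4: (k=4,j=0): S=43.8363, (K−S)⁺=51.5037, hold=50.9180 ⇒ V=51.5037 exercise | (k=4,j=1): S=55.4577, (K−S)⁺=39.8823, hold=39.2966 ⇒ V=39.8823 exercise | (k=4,j=2): S=70.1600, (K−S)⁺=25.1800, hold=25.0997 ⇒ V=25.1800 exercise | (k=4,j=3): S=88.7600, (K−S)⁺=6.5800, hold=11.5562 ⇒ V=11.5562 continue | (k=4,j=4): S=112.2910, (K−S)⁺=0.0000, hold=3.2726 ⇒ V=3.2726 continue  boundary S*=70.1600
step 3: (k=3,j=0): S=49.3058, (K−S)⁺=46.0342, hold=45.4485 ⇒ V=46.0342 exercise | (k=3,j=1): S=62.3772, (K−S)⁺=32.9628, hold=32.3771 ⇒ V=32.9628 exercise | (k=3,j=2): S=78.9139, (K−S)⁺=16.4261, hold=18.2977 ⇒ V=18.2977 continue | (k=3,j=3): S=99.8346, (K−S)⁺=0.0000, hold=7.3947 ⇒ V=7.3947 continue  boundary S*=62.3772
step 2: (k=2,j=0): S=55.4577, (K−S)⁺=39.8823, hold=39.2966 ⇒ V=39.8823 exercise | (k=2,j=1): S=70.1600, (K−S)⁺=25.1800, hold=25.5186 ⇒ V=25.5186 continue | (k=2,j=2): S=88.7600, (K−S)⁺=6.5800, hold=12.8013 ⇒ V=12.8013 continue  boundary S*=55.4577
step 1: (k=1,j=0): S=62.3772, (K−S)⁺=32.9628, hold=32.5443 ⇒ V=32.9628 exercise | (k=1,j=1): S=78.9139, (K−S)⁺=16.4261, hold=19.0819 ⇒ V=19.0819 continue  boundary S*=62.3772
step 0: (k=0,j=0): S=70.1600, (K−S)⁺=25.1800, hold=25.9058 ⇒ V=25.9058 continue  boundary S*=-

price = 25.9058
boundary = - 62.3772 55.4577 62.3772 70.1600 62.3772 70.1600 78.9139
tree:
25.9058
32.9628 19.0819
39.8823 25.5186 12.8013
46.0342 32.9628 18.2977 7.3947
51.5037 39.8823 25.1800 11.5562 3.2726
56.3664 46.0342 32.9628 17.4496 5.7322 0.8227
60.6897 51.5037 39.8823 25.1800 9.8386 1.6453 0.0000
64.5335 56.3664 46.0342 32.9628 16.4261 3.2903 0.0000 0.0000
67.9508 60.6897 51.5037 39.8823 25.1800 6.5800 0.0000 0.0000 0.0000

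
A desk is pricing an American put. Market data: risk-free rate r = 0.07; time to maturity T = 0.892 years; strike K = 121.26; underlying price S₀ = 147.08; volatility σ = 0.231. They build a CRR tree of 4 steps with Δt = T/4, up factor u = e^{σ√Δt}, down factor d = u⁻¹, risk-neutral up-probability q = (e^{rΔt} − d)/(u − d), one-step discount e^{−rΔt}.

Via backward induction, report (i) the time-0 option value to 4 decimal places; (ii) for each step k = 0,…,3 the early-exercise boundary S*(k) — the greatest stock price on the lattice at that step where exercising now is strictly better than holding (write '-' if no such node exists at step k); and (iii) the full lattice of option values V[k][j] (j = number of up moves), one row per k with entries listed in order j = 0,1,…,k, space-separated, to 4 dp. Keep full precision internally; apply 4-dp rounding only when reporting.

price = 1.8075
boundary = - - - 106.0300
tree:
1.8075
3.7082 0.2710
7.5498 0.6046 0.0000
15.2300 1.3488 0.0000 0.0000
26.1877 3.0093 0.0000 0.0000 0.0000

Δt=0.22300, u=1.11526, d=0.89665, q=0.54472, disc=e^(-rΔt)=0.98451
k=4 terminal: V=max(K-S,0) → 26.1877 3.0093 0.0000 0.0000 0.0000
k=3: j=0 S=106.0300 intr=15.2300 cont=13.3518 V=15.2300[EX]; j=1 S=131.8799 intr=0.0000 cont=1.3488 V=1.3488[hold]; j=2 S=164.0320 intr=0.0000 cont=0.0000 V=0.0000[hold]; j=3 S=204.0227 intr=0.0000 cont=0.0000 V=0.0000[hold]  S*(3)=106.0300
k=2: j=0 S=118.2507 intr=3.0093 cont=7.5498 V=7.5498[hold]; j=1 S=147.0800 intr=0.0000 cont=0.6046 V=0.6046[hold]; j=2 S=182.9378 intr=0.0000 cont=0.0000 V=0.0000[hold]  S*(2)=-
k=1: j=0 S=131.8799 intr=0.0000 cont=3.7082 V=3.7082[hold]; j=1 S=164.0320 intr=0.0000 cont=0.2710 V=0.2710[hold]  S*(1)=-
k=0: j=0 S=147.0800 intr=0.0000 cont=1.8075 V=1.8075[hold]  S*(0)=-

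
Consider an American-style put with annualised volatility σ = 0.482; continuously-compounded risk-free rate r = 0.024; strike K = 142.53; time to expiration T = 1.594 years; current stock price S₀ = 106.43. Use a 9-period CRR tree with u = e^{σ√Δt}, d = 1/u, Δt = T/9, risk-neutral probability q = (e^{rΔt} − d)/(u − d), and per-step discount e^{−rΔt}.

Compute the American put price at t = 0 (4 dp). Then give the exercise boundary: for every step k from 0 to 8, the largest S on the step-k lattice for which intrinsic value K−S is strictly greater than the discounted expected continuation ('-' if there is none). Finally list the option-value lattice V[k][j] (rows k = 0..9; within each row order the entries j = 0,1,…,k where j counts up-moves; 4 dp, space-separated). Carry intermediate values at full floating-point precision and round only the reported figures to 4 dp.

Δt=0.17711, u=1.22489, d=0.81640, q=0.45989, disc=e^(-rΔt)=0.99576
k=9 terminal: V=max(K-S,0) → 125.3824 116.8027 103.9301 84.6168 55.6403 12.1654 0.0000 0.0000 0.0000 0.0000
k=8: j=0 S=21.0039 intr=121.5261 cont=120.9216 V=121.5261[EX]; j=1 S=31.5130 intr=111.0170 cont=110.4124 V=111.0170[EX]; j=2 S=47.2805 intr=95.2495 cont=94.6450 V=95.2495[EX]; j=3 S=70.9370 intr=71.5930 cont=70.9884 V=71.5930[EX]; j=4 S=106.4300 intr=36.1000 cont=35.4954 V=36.1000[EX]; j=5 S=159.6817 intr=0.0000 cont=6.5428 V=6.5428[hold]; j=6 S=239.5778 intr=0.0000 cont=0.0000 V=0.0000[hold]; j=7 S=359.4494 intr=0.0000 cont=0.0000 V=0.0000[hold]; j=8 S=539.2981 intr=0.0000 cont=0.0000 V=0.0000[hold]  S*(8)=106.4300
k=7: j=0 S=25.7273 intr=116.8027 cont=116.1981 V=116.8027[EX]; j=1 S=38.5999 intr=103.9301 cont=103.3256 V=103.9301[EX]; j=2 S=57.9132 intr=84.6168 cont=84.0123 V=84.6168[EX]; j=3 S=86.8897 intr=55.6403 cont=55.0357 V=55.6403[EX]; j=4 S=130.3646 intr=12.1654 cont=22.4115 V=22.4115[hold]; j=5 S=195.5919 intr=0.0000 cont=3.5188 V=3.5188[hold]; j=6 S=293.4554 intr=0.0000 cont=0.0000 V=0.0000[hold]; j=7 S=440.2844 intr=0.0000 cont=0.0000 V=0.0000[hold]  S*(7)=86.8897
k=6: j=0 S=31.5130 intr=111.0170 cont=110.4124 V=111.0170[EX]; j=1 S=47.2805 intr=95.2495 cont=94.6450 V=95.2495[EX]; j=2 S=70.9370 intr=71.5930 cont=70.9884 V=71.5930[EX]; j=3 S=106.4300 intr=36.1000 cont=40.1875 V=40.1875[hold]; j=4 S=159.6817 intr=0.0000 cont=13.6648 V=13.6648[hold]; j=5 S=239.5778 intr=0.0000 cont=1.8925 V=1.8925[hold]; j=6 S=359.4494 intr=0.0000 cont=0.0000 V=0.0000[hold]  S*(6)=70.9370
k=5: j=0 S=38.5999 intr=103.9301 cont=103.3256 V=103.9301[EX]; j=1 S=57.9132 intr=84.6168 cont=84.0123 V=84.6168[EX]; j=2 S=86.8897 intr=55.6403 cont=56.9075 V=56.9075[hold]; j=3 S=130.3646 intr=12.1654 cont=27.8713 V=27.8713[hold]; j=4 S=195.5919 intr=0.0000 cont=8.2158 V=8.2158[hold]; j=5 S=293.4554 intr=0.0000 cont=1.0178 V=1.0178[hold]  S*(5)=57.9132
k=4: j=0 S=47.2805 intr=95.2495 cont=94.6450 V=95.2495[EX]; j=1 S=70.9370 intr=71.5930 cont=71.5688 V=71.5930[EX]; j=2 S=106.4300 intr=36.1000 cont=43.3693 V=43.3693[hold]; j=3 S=159.6817 intr=0.0000 cont=18.7521 V=18.7521[hold]; j=4 S=239.5778 intr=0.0000 cont=4.8847 V=4.8847[hold]  S*(4)=70.9370
k=3: j=0 S=57.9132 intr=84.6168 cont=84.0123 V=84.6168[EX]; j=1 S=86.8897 intr=55.6403 cont=58.3646 V=58.3646[hold]; j=2 S=130.3646 intr=12.1654 cont=31.9122 V=31.9122[hold]; j=3 S=195.5919 intr=0.0000 cont=12.3221 V=12.3221[hold]  S*(3)=57.9132
k=2: j=0 S=70.9370 intr=71.5930 cont=72.2360 V=72.2360[hold]; j=1 S=106.4300 intr=36.1000 cont=46.0034 V=46.0034[hold]; j=2 S=159.6817 intr=0.0000 cont=22.8058 V=22.8058[hold]  S*(2)=-
k=1: j=0 S=86.8897 intr=55.6403 cont=59.9167 V=59.9167[hold]; j=1 S=130.3646 intr=12.1654 cont=35.1852 V=35.1852[hold]  S*(1)=-
k=0: j=0 S=106.4300 intr=36.1000 cont=48.3370 V=48.3370[hold]  S*(0)=-

price = 48.3370
boundary = - - - 57.9132 70.9370 57.9132 70.9370 86.8897 106.4300
tree:
48.3370
59.9167 35.1852
72.2360 46.0034 22.8058
84.6168 58.3646 31.9122 12.3221
95.2495 71.5930 43.3693 18.7521 4.8847
103.9301 84.6168 56.9075 27.8713 8.2158 1.0178
111.0170 95.2495 71.5930 40.1875 13.6648 1.8925 0.0000
116.8027 103.9301 84.6168 55.6403 22.4115 3.5188 0.0000 0.0000
121.5261 111.0170 95.2495 71.5930 36.1000 6.5428 0.0000 0.0000 0.0000
125.3824 116.8027 103.9301 84.6168 55.6403 12.1654 0.0000 0.0000 0.0000 0.0000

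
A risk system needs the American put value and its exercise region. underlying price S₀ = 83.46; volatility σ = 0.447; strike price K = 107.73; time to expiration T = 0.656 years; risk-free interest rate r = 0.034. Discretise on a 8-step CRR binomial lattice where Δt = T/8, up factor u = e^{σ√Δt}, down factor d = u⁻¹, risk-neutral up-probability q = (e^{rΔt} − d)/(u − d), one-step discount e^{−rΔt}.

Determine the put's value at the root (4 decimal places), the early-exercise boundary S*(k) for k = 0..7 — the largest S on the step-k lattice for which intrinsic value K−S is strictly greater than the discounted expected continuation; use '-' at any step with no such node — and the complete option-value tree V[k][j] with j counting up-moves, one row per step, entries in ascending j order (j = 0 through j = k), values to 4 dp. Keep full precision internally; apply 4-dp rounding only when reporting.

Δt=0.08200, u=1.13655, d=0.87985, q=0.47892, disc=e^(-rΔt)=0.99722
k=8 terminal: V=max(K-S,0) → 77.7552 69.0099 57.7130 43.1203 24.2700 0.0000 0.0000 0.0000 0.0000
k=7: j=0 S=34.0680 intr=73.6620 cont=73.3621 V=73.6620[EX]; j=1 S=44.0075 intr=63.7225 cont=63.4225 V=63.7225[EX]; j=2 S=56.8470 intr=50.8830 cont=50.5831 V=50.8830[EX]; j=3 S=73.4325 intr=34.2975 cont=33.9976 V=34.2975[EX]; j=4 S=94.8568 intr=12.8732 cont=12.6114 V=12.8732[EX]; j=5 S=122.5319 intr=0.0000 cont=0.0000 V=0.0000[hold]; j=6 S=158.2813 intr=0.0000 cont=0.0000 V=0.0000[hold]; j=7 S=204.4609 intr=0.0000 cont=0.0000 V=0.0000[hold]  S*(7)=94.8568
k=6: j=0 S=38.7201 intr=69.0099 cont=68.7099 V=69.0099[EX]; j=1 S=50.0170 intr=57.7130 cont=57.4131 V=57.7130[EX]; j=2 S=64.6097 intr=43.1203 cont=42.8203 V=43.1203[EX]; j=3 S=83.4600 intr=24.2700 cont=23.9701 V=24.2700[EX]; j=4 S=107.8100 intr=0.0000 cont=6.6893 V=6.6893[hold]; j=5 S=139.2642 intr=0.0000 cont=0.0000 V=0.0000[hold]; j=6 S=179.8954 intr=0.0000 cont=0.0000 V=0.0000[hold]  S*(6)=83.4600
k=5: j=0 S=44.0075 intr=63.7225 cont=63.4225 V=63.7225[EX]; j=1 S=56.8470 intr=50.8830 cont=50.5831 V=50.8830[EX]; j=2 S=73.4325 intr=34.2975 cont=33.9976 V=34.2975[EX]; j=3 S=94.8568 intr=12.8732 cont=15.8061 V=15.8061[hold]; j=4 S=122.5319 intr=0.0000 cont=3.4760 V=3.4760[hold]; j=5 S=158.2813 intr=0.0000 cont=0.0000 V=0.0000[hold]  S*(5)=73.4325
k=4: j=0 S=50.0170 intr=57.7130 cont=57.4131 V=57.7130[EX]; j=1 S=64.6097 intr=43.1203 cont=42.8203 V=43.1203[EX]; j=2 S=83.4600 intr=24.2700 cont=25.3708 V=25.3708[hold]; j=3 S=107.8100 intr=0.0000 cont=9.8734 V=9.8734[hold]; j=4 S=139.2642 intr=0.0000 cont=1.8062 V=1.8062[hold]  S*(4)=64.6097
k=3: j=0 S=56.8470 intr=50.8830 cont=50.5831 V=50.8830[EX]; j=1 S=73.4325 intr=34.2975 cont=34.5233 V=34.5233[hold]; j=2 S=94.8568 intr=12.8732 cont=17.8988 V=17.8988[hold]; j=3 S=122.5319 intr=0.0000 cont=5.9931 V=5.9931[hold]  S*(3)=56.8470
k=2: j=0 S=64.6097 intr=43.1203 cont=42.9282 V=43.1203[EX]; j=1 S=83.4600 intr=24.2700 cont=26.4876 V=26.4876[hold]; j=2 S=107.8100 intr=0.0000 cont=12.1630 V=12.1630[hold]  S*(2)=64.6097
k=1: j=0 S=73.4325 intr=34.2975 cont=35.0567 V=35.0567[hold]; j=1 S=94.8568 intr=12.8732 cont=19.5726 V=19.5726[hold]  S*(1)=-
k=0: j=0 S=83.4600 intr=24.2700 cont=27.5641 V=27.5641[hold]  S*(0)=-

price = 27.5641
boundary = - - 64.6097 56.8470 64.6097 73.4325 83.4600 94.8568
tree:
27.5641
35.0567 19.5726
43.1203 26.4876 12.1630
50.8830 34.5233 17.8988 5.9931
57.7130 43.1203 25.3708 9.8734 1.8062
63.7225 50.8830 34.2975 15.8061 3.4760 0.0000
69.0099 57.7130 43.1203 24.2700 6.6893 0.0000 0.0000
73.6620 63.7225 50.8830 34.2975 12.8732 0.0000 0.0000 0.0000
77.7552 69.0099 57.7130 43.1203 24.2700 0.0000 0.0000 0.0000 0.0000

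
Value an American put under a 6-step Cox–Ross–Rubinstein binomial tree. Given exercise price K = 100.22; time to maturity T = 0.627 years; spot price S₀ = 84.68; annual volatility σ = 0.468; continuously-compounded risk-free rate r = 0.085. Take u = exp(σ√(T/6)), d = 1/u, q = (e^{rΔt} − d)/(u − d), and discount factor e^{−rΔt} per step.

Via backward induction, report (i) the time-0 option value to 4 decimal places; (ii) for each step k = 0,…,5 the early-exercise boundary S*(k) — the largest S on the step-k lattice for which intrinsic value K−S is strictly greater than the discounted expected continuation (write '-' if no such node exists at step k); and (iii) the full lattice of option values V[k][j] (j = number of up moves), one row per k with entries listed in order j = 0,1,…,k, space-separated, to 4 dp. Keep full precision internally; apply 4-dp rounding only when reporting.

price = 20.4889
boundary = - - 62.5711 53.7861 62.5711 72.7909
tree:
20.4889
28.3049 12.7784
37.6489 19.1562 6.4153
46.4339 27.5643 10.8092 1.9881
53.9854 37.6489 17.6365 3.9455 0.0000
60.4767 46.4339 27.4291 7.8303 0.0000 0.0000
66.0567 53.9854 37.6489 15.5400 0.0000 0.0000 0.0000

Δt=0.10450, u=1.16333, d=0.85960, q=0.49162, disc=e^(-rΔt)=0.99116
k=6 terminal: V=max(K-S,0) → 66.0567 53.9854 37.6489 15.5400 0.0000 0.0000 0.0000
k=5: j=0 S=39.7433 intr=60.4767 cont=59.5905 V=60.4767[EX]; j=1 S=53.7861 intr=46.4339 cont=45.5476 V=46.4339[EX]; j=2 S=72.7909 intr=27.4291 cont=26.5428 V=27.4291[EX]; j=3 S=98.5109 intr=1.7091 cont=7.8303 V=7.8303[hold]; j=4 S=133.3188 intr=0.0000 cont=0.0000 V=0.0000[hold]; j=5 S=180.4256 intr=0.0000 cont=0.0000 V=0.0000[hold]  S*(5)=72.7909
k=4: j=0 S=46.2346 intr=53.9854 cont=53.0992 V=53.9854[EX]; j=1 S=62.5711 intr=37.6489 cont=36.7626 V=37.6489[EX]; j=2 S=84.6800 intr=15.5400 cont=17.6365 V=17.6365[hold]; j=3 S=114.6008 intr=0.0000 cont=3.9455 V=3.9455[hold]; j=4 S=155.0939 intr=0.0000 cont=0.0000 V=0.0000[hold]  S*(4)=62.5711
k=3: j=0 S=53.7861 intr=46.4339 cont=45.5476 V=46.4339[EX]; j=1 S=72.7909 intr=27.4291 cont=27.5643 V=27.5643[hold]; j=2 S=98.5109 intr=1.7091 cont=10.8092 V=10.8092[hold]; j=3 S=133.3188 intr=0.0000 cont=1.9881 V=1.9881[hold]  S*(3)=53.7861
k=2: j=0 S=62.5711 intr=37.6489 cont=36.8285 V=37.6489[EX]; j=1 S=84.6800 intr=15.5400 cont=19.1562 V=19.1562[hold]; j=2 S=114.6008 intr=0.0000 cont=6.4153 V=6.4153[hold]  S*(2)=62.5711
k=1: j=0 S=72.7909 intr=27.4291 cont=28.3049 V=28.3049[hold]; j=1 S=98.5109 intr=1.7091 cont=12.7784 V=12.7784[hold]  S*(1)=-
k=0: j=0 S=84.6800 intr=15.5400 cont=20.4889 V=20.4889[hold]  S*(0)=-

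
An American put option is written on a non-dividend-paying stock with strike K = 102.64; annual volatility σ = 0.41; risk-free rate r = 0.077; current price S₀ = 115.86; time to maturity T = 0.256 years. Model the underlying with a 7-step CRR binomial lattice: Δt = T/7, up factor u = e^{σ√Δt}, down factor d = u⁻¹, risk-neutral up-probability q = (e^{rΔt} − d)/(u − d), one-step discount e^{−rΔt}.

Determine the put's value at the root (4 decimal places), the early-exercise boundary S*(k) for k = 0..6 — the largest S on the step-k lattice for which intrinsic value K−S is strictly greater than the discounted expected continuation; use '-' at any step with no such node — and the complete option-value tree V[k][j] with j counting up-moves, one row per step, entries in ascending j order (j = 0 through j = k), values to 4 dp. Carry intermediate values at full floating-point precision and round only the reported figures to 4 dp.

price = 3.4450
boundary = - - - - - 78.2843 84.6694
tree:
3.4450
5.4724 1.4239
8.4541 2.5022 0.3465
12.6148 4.3140 0.6927 0.0000
18.0174 7.2483 1.3849 0.0000 0.0000
24.3557 11.7398 2.7686 0.0000 0.0000 0.0000
30.2592 17.9706 5.5347 0.0000 0.0000 0.0000 0.0000
35.7176 24.3557 11.0647 0.0000 0.0000 0.0000 0.0000 0.0000

Δt=0.03657, u=1.08156, d=0.92459, q=0.49837, disc=e^(-rΔt)=0.99719
k=7 terminal: V=max(K-S,0) → 35.7176 24.3557 11.0647 0.0000 0.0000 0.0000 0.0000 0.0000
k=6: j=0 S=72.3808 intr=30.2592 cont=29.9706 V=30.2592[EX]; j=1 S=84.6694 intr=17.9706 cont=17.6819 V=17.9706[EX]; j=2 S=99.0444 intr=3.5956 cont=5.5347 V=5.5347[hold]; j=3 S=115.8600 intr=0.0000 cont=0.0000 V=0.0000[hold]; j=4 S=135.5305 intr=0.0000 cont=0.0000 V=0.0000[hold]; j=5 S=158.5406 intr=0.0000 cont=0.0000 V=0.0000[hold]; j=6 S=185.4573 intr=0.0000 cont=0.0000 V=0.0000[hold]  S*(6)=84.6694
k=5: j=0 S=78.2843 intr=24.3557 cont=24.0670 V=24.3557[EX]; j=1 S=91.5753 intr=11.0647 cont=11.7398 V=11.7398[hold]; j=2 S=107.1228 intr=0.0000 cont=2.7686 V=2.7686[hold]; j=3 S=125.3099 intr=0.0000 cont=0.0000 V=0.0000[hold]; j=4 S=146.5847 intr=0.0000 cont=0.0000 V=0.0000[hold]; j=5 S=171.4716 intr=0.0000 cont=0.0000 V=0.0000[hold]  S*(5)=78.2843
k=4: j=0 S=84.6694 intr=17.9706 cont=18.0174 V=18.0174[hold]; j=1 S=99.0444 intr=3.5956 cont=7.2483 V=7.2483[hold]; j=2 S=115.8600 intr=0.0000 cont=1.3849 V=1.3849[hold]; j=3 S=135.5305 intr=0.0000 cont=0.0000 V=0.0000[hold]; j=4 S=158.5406 intr=0.0000 cont=0.0000 V=0.0000[hold]  S*(4)=-
k=3: j=0 S=91.5753 intr=11.0647 cont=12.6148 V=12.6148[hold]; j=1 S=107.1228 intr=0.0000 cont=4.3140 V=4.3140[hold]; j=2 S=125.3099 intr=0.0000 cont=0.6927 V=0.6927[hold]; j=3 S=146.5847 intr=0.0000 cont=0.0000 V=0.0000[hold]  S*(3)=-
k=2: j=0 S=99.0444 intr=3.5956 cont=8.4541 V=8.4541[hold]; j=1 S=115.8600 intr=0.0000 cont=2.5022 V=2.5022[hold]; j=2 S=135.5305 intr=0.0000 cont=0.3465 V=0.3465[hold]  S*(2)=-
k=1: j=0 S=107.1228 intr=0.0000 cont=5.4724 V=5.4724[hold]; j=1 S=125.3099 intr=0.0000 cont=1.4239 V=1.4239[hold]  S*(1)=-
k=0: j=0 S=115.8600 intr=0.0000 cont=3.4450 V=3.4450[hold]  S*(0)=-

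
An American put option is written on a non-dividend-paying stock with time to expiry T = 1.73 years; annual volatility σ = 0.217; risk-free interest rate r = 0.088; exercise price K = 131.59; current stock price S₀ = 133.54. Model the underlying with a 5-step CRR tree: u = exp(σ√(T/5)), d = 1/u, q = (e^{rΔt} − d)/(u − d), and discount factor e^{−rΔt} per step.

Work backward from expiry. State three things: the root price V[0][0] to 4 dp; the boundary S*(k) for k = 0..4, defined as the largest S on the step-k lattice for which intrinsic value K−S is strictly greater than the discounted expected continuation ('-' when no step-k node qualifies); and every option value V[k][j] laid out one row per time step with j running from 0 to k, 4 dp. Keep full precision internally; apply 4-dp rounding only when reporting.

price = 7.9664
boundary = - - 103.4527 91.0557 103.4527
tree:
7.9664
15.2343 3.3111
28.1373 7.0271 0.8910
40.5343 14.4212 2.2345 0.0000
51.4457 28.1373 5.6036 0.0000 0.0000
61.0496 40.5343 14.0525 0.0000 0.0000 0.0000

Δt=0.34600, u=1.13615, d=0.88017, q=0.58891, disc=e^(-rΔt)=0.97001
k=5 terminal: V=max(K-S,0) → 61.0496 40.5343 14.0525 0.0000 0.0000 0.0000
k=4: j=0 S=80.1443 intr=51.4457 cont=47.4995 V=51.4457[EX]; j=1 S=103.4527 intr=28.1373 cont=24.1910 V=28.1373[EX]; j=2 S=133.5400 intr=0.0000 cont=5.6036 V=5.6036[hold]; j=3 S=172.3776 intr=0.0000 cont=0.0000 V=0.0000[hold]; j=4 S=222.5104 intr=0.0000 cont=0.0000 V=0.0000[hold]  S*(4)=103.4527
k=3: j=0 S=91.0557 intr=40.5343 cont=36.5880 V=40.5343[EX]; j=1 S=117.5375 intr=14.0525 cont=14.4212 V=14.4212[hold]; j=2 S=151.7211 intr=0.0000 cont=2.2345 V=2.2345[hold]; j=3 S=195.8464 intr=0.0000 cont=0.0000 V=0.0000[hold]  S*(3)=91.0557
k=2: j=0 S=103.4527 intr=28.1373 cont=24.4016 V=28.1373[EX]; j=1 S=133.5400 intr=0.0000 cont=7.0271 V=7.0271[hold]; j=2 S=172.3776 intr=0.0000 cont=0.8910 V=0.8910[hold]  S*(2)=103.4527
k=1: j=0 S=117.5375 intr=14.0525 cont=15.2343 V=15.2343[hold]; j=1 S=151.7211 intr=0.0000 cont=3.3111 V=3.3111[hold]  S*(1)=-
k=0: j=0 S=133.5400 intr=0.0000 cont=7.9664 V=7.9664[hold]  S*(0)=-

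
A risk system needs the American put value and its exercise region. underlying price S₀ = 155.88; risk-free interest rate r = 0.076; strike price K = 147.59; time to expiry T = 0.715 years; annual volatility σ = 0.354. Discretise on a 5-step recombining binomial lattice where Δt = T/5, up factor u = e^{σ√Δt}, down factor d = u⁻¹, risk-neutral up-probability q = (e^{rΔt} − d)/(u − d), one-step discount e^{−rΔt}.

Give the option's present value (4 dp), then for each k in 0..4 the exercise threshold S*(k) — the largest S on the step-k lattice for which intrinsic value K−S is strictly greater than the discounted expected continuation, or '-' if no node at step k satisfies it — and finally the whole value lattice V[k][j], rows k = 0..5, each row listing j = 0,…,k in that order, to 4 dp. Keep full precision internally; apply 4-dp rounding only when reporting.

Δt=0.14300  u=1.14324  d=0.87471  q=0.50728  discount=0.98919
step 5 (expiry): payoffs max(K−S,0) = 67.7715 43.2674 11.2407 0.0000 0.0000 0.0000
step 4: (k=4,j=0): S=91.2517, (K−S)⁺=56.3383, hold=54.7430 ⇒ V=56.3383 exercise | (k=4,j=1): S=119.2657, (K−S)⁺=28.3243, hold=26.7290 ⇒ V=28.3243 exercise | (k=4,j=2): S=155.8800, (K−S)⁺=0.0000, hold=5.4787 ⇒ V=5.4787 continue | (k=4,j=3): S=203.7348, (K−S)⁺=0.0000, hold=0.0000 ⇒ V=0.0000 continue | (k=4,j=4): S=266.2809, (K−S)⁺=0.0000, hold=0.0000 ⇒ V=0.0000 continue  boundary S*=119.2657
step 3: (k=3,j=0): S=104.3226, (K−S)⁺=43.2674, hold=41.6721 ⇒ V=43.2674 exercise | (k=3,j=1): S=136.3493, (K−S)⁺=11.2407, hold=16.5544 ⇒ V=16.5544 continue | (k=3,j=2): S=178.2082, (K−S)⁺=0.0000, hold=2.6703 ⇒ V=2.6703 continue | (k=3,j=3): S=232.9178, (K−S)⁺=0.0000, hold=0.0000 ⇒ V=0.0000 continue  boundary S*=104.3226
step 2: (k=2,j=0): S=119.2657, (K−S)⁺=28.3243, hold=29.3953 ⇒ V=29.3953 continue | (k=2,j=1): S=155.8800, (K−S)⁺=0.0000, hold=9.4085 ⇒ V=9.4085 continue | (k=2,j=2): S=203.7348, (K−S)⁺=0.0000, hold=1.3015 ⇒ V=1.3015 continue  boundary S*=-
step 1: (k=1,j=0): S=136.3493, (K−S)⁺=11.2407, hold=19.0484 ⇒ V=19.0484 continue | (k=1,j=1): S=178.2082, (K−S)⁺=0.0000, hold=5.2388 ⇒ V=5.2388 continue  boundary S*=-
step 0: (k=0,j=0): S=155.8800, (K−S)⁺=0.0000, hold=11.9129 ⇒ V=11.9129 continue  boundary S*=-

price = 11.9129
boundary = - - - 104.3226 119.2657
tree:
11.9129
19.0484 5.2388
29.3953 9.4085 1.3015
43.2674 16.5544 2.6703 0.0000
56.3383 28.3243 5.4787 0.0000 0.0000
67.7715 43.2674 11.2407 0.0000 0.0000 0.0000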